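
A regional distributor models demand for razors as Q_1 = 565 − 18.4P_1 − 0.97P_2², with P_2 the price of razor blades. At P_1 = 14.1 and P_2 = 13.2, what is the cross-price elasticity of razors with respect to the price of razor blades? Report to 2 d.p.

At P_1 = 14.1 and P_2 = 13.2: Q_1 = 136.547.
∂Q_1/∂P_2 = -1.94P_2 = -1.94(13.2) = -25.6080.
ε = (∂Q_1/∂P_2)(P_2/Q_1) = -25.6080 × (13.2/136.547) ≈ -2.48.
ε < 0: complements.

-2.48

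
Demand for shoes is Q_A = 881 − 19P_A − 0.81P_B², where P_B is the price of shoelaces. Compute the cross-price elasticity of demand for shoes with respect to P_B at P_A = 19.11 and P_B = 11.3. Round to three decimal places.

At P_A = 19.11 and P_B = 11.3: Q_A = 414.481.
∂Q_A/∂P_B = -1.62P_B = -1.62(11.3) = -18.3060.
ε = (∂Q_A/∂P_B)(P_B/Q_A) = -18.3060 × (11.3/414.481) ≈ -0.499.
ε < 0: complements.

-0.499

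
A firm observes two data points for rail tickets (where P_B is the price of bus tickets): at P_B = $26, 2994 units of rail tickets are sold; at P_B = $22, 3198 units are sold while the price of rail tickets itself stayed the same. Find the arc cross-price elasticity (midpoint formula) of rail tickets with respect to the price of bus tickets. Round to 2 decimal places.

ΔQ_A = 3198 − 2994 = 204; ΔP_B = 22 − 26 = -4.
Midpoints: Q̄_A = 3096.0, P̄_B = 24.00.
ε = (ΔQ_A/Q̄_A)/(ΔP_B/P̄_B) = (204/3096.0)/(-4/24.00) ≈ -0.40.

-0.40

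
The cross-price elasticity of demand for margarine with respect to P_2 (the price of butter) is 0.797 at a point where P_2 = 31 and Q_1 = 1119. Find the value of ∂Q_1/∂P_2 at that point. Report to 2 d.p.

ε = (∂Q_1/∂P_2)·(P_2/Q_1) ⇒ ∂Q_1/∂P_2 = ε·Q_1/P_2 = 0.797 × 1119/31 ≈ 28.77.

28.77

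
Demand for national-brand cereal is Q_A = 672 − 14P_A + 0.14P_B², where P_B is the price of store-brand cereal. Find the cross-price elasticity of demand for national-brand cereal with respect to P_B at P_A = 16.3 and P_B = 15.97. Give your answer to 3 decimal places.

At P_A = 16.3 and P_B = 15.97: Q_A = 479.506.
∂Q_A/∂P_B = 0.28P_B = 0.28(15.97) = 4.4716.
ε = (∂Q_A/∂P_B)(P_B/Q_A) = 4.4716 × (15.97/479.506) ≈ 0.149.
ε > 0: substitutes.

0.149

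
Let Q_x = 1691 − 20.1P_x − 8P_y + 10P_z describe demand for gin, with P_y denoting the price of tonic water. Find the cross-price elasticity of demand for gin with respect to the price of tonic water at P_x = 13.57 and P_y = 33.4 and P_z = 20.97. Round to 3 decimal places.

At P_x = 13.57 and P_y = 33.4 and P_z = 20.97: Q_x = 1360.743.
∂Q_x/∂P_y = -8.
ε = (∂Q_x/∂P_y)(P_y/Q_x) = -8 × (33.4/1360.743) ≈ -0.196.
Since ε < 0, gin and tonic water are complements.

-0.196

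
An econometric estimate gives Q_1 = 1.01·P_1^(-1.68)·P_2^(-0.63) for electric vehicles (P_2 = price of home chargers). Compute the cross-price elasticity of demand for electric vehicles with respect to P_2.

In a log-linear (constant-elasticity) demand function, the coefficient on the exponent of P_2 is the cross-price elasticity.
ε = -0.63. Negative, so electric vehicles and home chargers are complements.

-0.63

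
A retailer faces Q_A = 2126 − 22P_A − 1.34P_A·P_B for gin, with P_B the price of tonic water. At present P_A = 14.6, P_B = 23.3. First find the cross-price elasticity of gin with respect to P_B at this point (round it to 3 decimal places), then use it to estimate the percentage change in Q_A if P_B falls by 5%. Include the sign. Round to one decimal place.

1.7%

At P_A = 14.6, P_B = 23.3: Q_A = 1348.959.
∂Q_A/∂P_B = -1.34P_A = -19.5640.
ε = (∂Q_A/∂P_B)(P_B/Q_A) = -19.5640 × 23.3/1348.959 ≈ -0.338.
%ΔQ_A ≈ ε × %ΔP_B = -0.338 × (-5%) = 1.7%.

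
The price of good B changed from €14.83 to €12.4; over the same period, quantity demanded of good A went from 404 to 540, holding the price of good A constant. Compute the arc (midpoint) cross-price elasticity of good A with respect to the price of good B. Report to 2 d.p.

-1.61

ΔQ_A = 540 − 404 = 136; ΔP_B = 12.4 − 14.83 = -2.43.
Midpoints: Q̄_A = 472.0, P̄_B = 13.62.
ε = (ΔQ_A/Q̄_A)/(ΔP_B/P̄_B) = (136/472.0)/(-2.43/13.62) ≈ -1.61.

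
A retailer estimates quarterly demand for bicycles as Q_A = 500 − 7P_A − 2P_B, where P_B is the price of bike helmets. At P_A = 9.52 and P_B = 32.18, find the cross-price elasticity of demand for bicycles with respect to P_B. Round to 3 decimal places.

-0.174

At P_A = 9.52 and P_B = 32.18: Q_A = 369.
∂Q_A/∂P_B = -2.
ε = (∂Q_A/∂P_B)(P_B/Q_A) = -2 × (32.18/369) ≈ -0.174.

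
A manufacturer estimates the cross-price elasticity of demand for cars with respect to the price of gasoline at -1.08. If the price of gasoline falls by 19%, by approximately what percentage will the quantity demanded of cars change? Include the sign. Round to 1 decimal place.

%ΔQ ≈ ε × %ΔP of gasoline = -1.08 × (-19%) = 20.5%.

20.5%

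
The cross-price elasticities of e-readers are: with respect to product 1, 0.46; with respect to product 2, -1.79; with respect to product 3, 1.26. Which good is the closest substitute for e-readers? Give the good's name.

Substitutes have ε > 0. Among the positive values, 1.26 (product 3) is largest.

product 3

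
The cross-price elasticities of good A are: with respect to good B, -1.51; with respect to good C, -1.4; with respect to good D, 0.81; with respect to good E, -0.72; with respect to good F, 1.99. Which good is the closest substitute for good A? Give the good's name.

good F

Substitutes have ε > 0. Among the positive values, 1.99 (good F) is largest.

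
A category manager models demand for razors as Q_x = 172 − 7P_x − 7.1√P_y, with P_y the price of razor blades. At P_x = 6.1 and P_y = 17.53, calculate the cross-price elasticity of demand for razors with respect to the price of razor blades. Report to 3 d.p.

At P_x = 6.1 and P_y = 17.53: Q_x = 99.573.
∂Q_x/∂P_y = -7.1/(2√P_y) = -7.1/(2√17.53) = -0.8479.
ε = (∂Q_x/∂P_y)(P_y/Q_x) = -0.8479 × (17.53/99.573) ≈ -0.149.

-0.149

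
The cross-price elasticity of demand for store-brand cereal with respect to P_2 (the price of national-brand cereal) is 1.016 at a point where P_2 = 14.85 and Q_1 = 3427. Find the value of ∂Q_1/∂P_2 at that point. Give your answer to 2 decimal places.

ε = (∂Q_1/∂P_2)·(P_2/Q_1) ⇒ ∂Q_1/∂P_2 = ε·Q_1/P_2 = 1.016 × 3427/14.85 ≈ 234.47.

234.47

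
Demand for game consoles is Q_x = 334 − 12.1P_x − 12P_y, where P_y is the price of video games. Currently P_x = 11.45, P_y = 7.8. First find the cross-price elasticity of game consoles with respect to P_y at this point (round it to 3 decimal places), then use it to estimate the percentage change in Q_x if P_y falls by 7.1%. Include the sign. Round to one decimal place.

At P_x = 11.45, P_y = 7.8: Q_x = 101.855.
∂Q_x/∂P_y = -12.
ε = (∂Q_x/∂P_y)(P_y/Q_x) = -12.0000 × 7.8/101.855 ≈ -0.919.
%ΔQ_x ≈ ε × %ΔP_y = -0.919 × (-7.1%) = 6.5%.

6.5%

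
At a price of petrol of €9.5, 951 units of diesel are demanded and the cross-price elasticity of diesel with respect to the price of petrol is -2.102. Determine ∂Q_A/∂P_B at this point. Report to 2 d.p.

-210.42

ε = (∂Q_A/∂P_B)·(P_B/Q_A) ⇒ ∂Q_A/∂P_B = ε·Q_A/P_B = -2.102 × 951/9.5 ≈ -210.42.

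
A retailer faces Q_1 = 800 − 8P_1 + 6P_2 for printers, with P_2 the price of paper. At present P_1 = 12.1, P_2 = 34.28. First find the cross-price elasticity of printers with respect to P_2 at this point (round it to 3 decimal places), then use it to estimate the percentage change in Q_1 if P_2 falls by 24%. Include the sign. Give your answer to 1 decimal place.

-5.4%

At P_1 = 12.1, P_2 = 34.28: Q_1 = 908.88.
∂Q_1/∂P_2 = 6.
ε = (∂Q_1/∂P_2)(P_2/Q_1) = 6.0000 × 34.28/908.88 ≈ 0.226.
%ΔQ_1 ≈ ε × %ΔP_2 = 0.226 × (-24%) = -5.4%.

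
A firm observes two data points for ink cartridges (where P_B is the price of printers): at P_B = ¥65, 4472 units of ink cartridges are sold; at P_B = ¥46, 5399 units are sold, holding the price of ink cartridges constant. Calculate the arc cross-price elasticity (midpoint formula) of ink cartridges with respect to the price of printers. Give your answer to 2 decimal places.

-0.55

ΔQ_A = 5399 − 4472 = 927; ΔP_B = 46 − 65 = -19.
Midpoints: Q̄_A = 4935.5, P̄_B = 55.50.
ε = (ΔQ_A/Q̄_A)/(ΔP_B/P̄_B) = (927/4935.5)/(-19/55.50) ≈ -0.55.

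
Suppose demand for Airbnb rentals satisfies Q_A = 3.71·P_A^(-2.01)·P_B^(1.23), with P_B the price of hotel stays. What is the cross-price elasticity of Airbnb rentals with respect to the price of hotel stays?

In a log-linear (constant-elasticity) demand function, the coefficient on the exponent of P_B is the cross-price elasticity.
ε = 1.23. Positive, so Airbnb rentals and hotel stays are substitutes.

1.23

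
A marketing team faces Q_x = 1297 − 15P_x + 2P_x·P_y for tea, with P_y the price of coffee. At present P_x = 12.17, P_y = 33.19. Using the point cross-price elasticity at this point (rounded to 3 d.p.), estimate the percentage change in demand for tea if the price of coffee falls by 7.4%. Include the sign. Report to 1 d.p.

At P_x = 12.17, P_y = 33.19: Q_x = 1922.295.
∂Q_x/∂P_y = 2P_x = 24.3400.
ε = (∂Q_x/∂P_y)(P_y/Q_x) = 24.3400 × 33.19/1922.295 ≈ 0.420.
%ΔQ_x ≈ ε × %ΔP_y = 0.420 × (-7.4%) = -3.1%.

-3.1%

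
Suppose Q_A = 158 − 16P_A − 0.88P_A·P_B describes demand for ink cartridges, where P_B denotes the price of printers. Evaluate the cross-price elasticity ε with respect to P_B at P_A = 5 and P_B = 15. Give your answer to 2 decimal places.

-5.50

At P_A = 5 and P_B = 15: Q_A = 12.
∂Q_A/∂P_B = -0.88P_A = -0.88(5) = -4.4000.
ε = (∂Q_A/∂P_B)(P_B/Q_A) = -4.4000 × (15/12) ≈ -5.50.
ε < 0: complements.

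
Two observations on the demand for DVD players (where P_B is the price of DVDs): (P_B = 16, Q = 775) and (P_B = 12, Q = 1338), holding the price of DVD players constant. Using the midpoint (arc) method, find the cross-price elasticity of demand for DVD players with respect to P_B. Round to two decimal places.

ΔQ_A = 1338 − 775 = 563; ΔP_B = 12 − 16 = -4.
Midpoints: Q̄_A = 1056.5, P̄_B = 14.00.
ε = (ΔQ_A/Q̄_A)/(ΔP_B/P̄_B) = (563/1056.5)/(-4/14.00) ≈ -1.87.

-1.87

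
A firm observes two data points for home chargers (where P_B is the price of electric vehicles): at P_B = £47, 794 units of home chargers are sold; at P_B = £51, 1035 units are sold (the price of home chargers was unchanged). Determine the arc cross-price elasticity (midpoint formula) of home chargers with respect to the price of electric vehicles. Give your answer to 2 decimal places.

ΔQ_A = 1035 − 794 = 241; ΔP_B = 51 − 47 = 4.
Midpoints: Q̄_A = 914.5, P̄_B = 49.00.
ε = (ΔQ_A/Q̄_A)/(ΔP_B/P̄_B) = (241/914.5)/(4/49.00) ≈ 3.23.
ε > 0: home chargers and electric vehicles are substitutes.

3.23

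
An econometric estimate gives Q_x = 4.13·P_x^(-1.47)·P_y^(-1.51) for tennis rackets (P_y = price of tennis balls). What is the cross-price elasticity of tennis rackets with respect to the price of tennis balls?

-1.51

In a log-linear (constant-elasticity) demand function, the coefficient on the exponent of P_y is the cross-price elasticity.
ε = -1.51. Negative, so tennis rackets and tennis balls are complements.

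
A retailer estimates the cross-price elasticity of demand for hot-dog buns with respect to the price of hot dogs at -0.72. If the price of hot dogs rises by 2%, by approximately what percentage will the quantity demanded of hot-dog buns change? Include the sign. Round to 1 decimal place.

-1.4%

%ΔQ ≈ ε × %ΔP of hot dogs = -0.72 × (2%) = -1.4%.
Demand for hot-dog buns falls by about 1.4%.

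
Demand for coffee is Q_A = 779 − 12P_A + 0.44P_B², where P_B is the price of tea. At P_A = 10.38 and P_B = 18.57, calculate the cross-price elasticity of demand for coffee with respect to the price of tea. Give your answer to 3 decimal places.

At P_A = 10.38 and P_B = 18.57: Q_A = 806.172.
∂Q_A/∂P_B = 0.88P_B = 0.88(18.57) = 16.3416.
ε = (∂Q_A/∂P_B)(P_B/Q_A) = 16.3416 × (18.57/806.172) ≈ 0.376.
ε > 0: substitutes.

0.376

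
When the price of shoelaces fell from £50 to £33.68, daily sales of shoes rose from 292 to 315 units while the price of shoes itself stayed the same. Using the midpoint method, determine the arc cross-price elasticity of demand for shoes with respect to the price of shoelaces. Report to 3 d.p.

-0.194

ΔQ_A = 315 − 292 = 23; ΔP_B = 33.68 − 50 = -16.32.
Midpoints: Q̄_A = 303.5, P̄_B = 41.84.
ε = (ΔQ_A/Q̄_A)/(ΔP_B/P̄_B) = (23/303.5)/(-16.32/41.84) ≈ -0.194.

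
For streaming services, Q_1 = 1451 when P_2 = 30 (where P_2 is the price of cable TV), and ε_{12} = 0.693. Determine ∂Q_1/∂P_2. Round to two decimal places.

33.52

ε = (∂Q_1/∂P_2)·(P_2/Q_1) ⇒ ∂Q_1/∂P_2 = ε·Q_1/P_2 = 0.693 × 1451/30 ≈ 33.52.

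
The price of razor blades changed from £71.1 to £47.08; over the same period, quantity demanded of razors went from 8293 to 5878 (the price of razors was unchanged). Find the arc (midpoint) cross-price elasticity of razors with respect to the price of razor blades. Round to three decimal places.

0.838

ΔQ_A = 5878 − 8293 = -2415; ΔP_B = 47.08 − 71.1 = -24.02.
Midpoints: Q̄_A = 7085.5, P̄_B = 59.09.
ε = (ΔQ_A/Q̄_A)/(ΔP_B/P̄_B) = (-2415/7085.5)/(-24.02/59.09) ≈ 0.838.
ε > 0: razors and razor blades are substitutes.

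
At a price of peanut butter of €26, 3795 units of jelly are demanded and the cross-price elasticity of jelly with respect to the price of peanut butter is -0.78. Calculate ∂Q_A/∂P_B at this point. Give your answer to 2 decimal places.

ε = (∂Q_A/∂P_B)·(P_B/Q_A) ⇒ ∂Q_A/∂P_B = ε·Q_A/P_B = -0.78 × 3795/26 ≈ -113.85.

-113.85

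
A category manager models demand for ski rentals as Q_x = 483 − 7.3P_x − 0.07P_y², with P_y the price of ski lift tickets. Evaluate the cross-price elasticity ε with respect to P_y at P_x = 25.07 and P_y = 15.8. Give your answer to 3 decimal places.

-0.124

At P_x = 25.07 and P_y = 15.8: Q_x = 282.514.
∂Q_x/∂P_y = -0.14P_y = -0.14(15.8) = -2.2120.
ε = (∂Q_x/∂P_y)(P_y/Q_x) = -2.2120 × (15.8/282.514) ≈ -0.124.
ε < 0: complements.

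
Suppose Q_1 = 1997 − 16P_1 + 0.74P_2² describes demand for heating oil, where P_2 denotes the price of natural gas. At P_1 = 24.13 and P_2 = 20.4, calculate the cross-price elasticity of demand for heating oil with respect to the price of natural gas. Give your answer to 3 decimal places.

0.321

At P_1 = 24.13 and P_2 = 20.4: Q_1 = 1918.878.
∂Q_1/∂P_2 = 1.48P_2 = 1.48(20.4) = 30.1920.
ε = (∂Q_1/∂P_2)(P_2/Q_1) = 30.1920 × (20.4/1918.878) ≈ 0.321.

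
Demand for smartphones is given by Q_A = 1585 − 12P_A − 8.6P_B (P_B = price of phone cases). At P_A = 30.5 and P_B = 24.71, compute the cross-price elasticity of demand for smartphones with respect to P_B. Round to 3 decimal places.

-0.211

At P_A = 30.5 and P_B = 24.71: Q_A = 1006.494.
∂Q_A/∂P_B = -8.6.
ε = (∂Q_A/∂P_B)(P_B/Q_A) = -8.6 × (24.71/1006.494) ≈ -0.211.
Since ε < 0, smartphones and phone cases are complements.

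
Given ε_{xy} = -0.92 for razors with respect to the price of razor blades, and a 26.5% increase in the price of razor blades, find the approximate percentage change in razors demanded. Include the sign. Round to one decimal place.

%ΔQ ≈ ε × %ΔP of razor blades = -0.92 × (26.5%) = -24.4%.

-24.4%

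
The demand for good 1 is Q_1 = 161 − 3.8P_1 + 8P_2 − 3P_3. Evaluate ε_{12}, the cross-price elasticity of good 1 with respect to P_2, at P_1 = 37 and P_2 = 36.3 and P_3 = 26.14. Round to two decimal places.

1.25

At P_1 = 37 and P_2 = 36.3 and P_3 = 26.14: Q_1 = 232.38.
∂Q_1/∂P_2 = 8.
ε = (∂Q_1/∂P_2)(P_2/Q_1) = 8 × (36.3/232.38) ≈ 1.25.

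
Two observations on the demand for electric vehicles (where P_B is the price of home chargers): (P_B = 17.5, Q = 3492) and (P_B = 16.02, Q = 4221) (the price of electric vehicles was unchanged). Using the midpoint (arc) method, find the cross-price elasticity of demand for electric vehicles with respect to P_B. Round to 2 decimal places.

-2.14

ΔQ_A = 4221 − 3492 = 729; ΔP_B = 16.02 − 17.5 = -1.48.
Midpoints: Q̄_A = 3856.5, P̄_B = 16.76.
ε = (ΔQ_A/Q̄_A)/(ΔP_B/P̄_B) = (729/3856.5)/(-1.48/16.76) ≈ -2.14.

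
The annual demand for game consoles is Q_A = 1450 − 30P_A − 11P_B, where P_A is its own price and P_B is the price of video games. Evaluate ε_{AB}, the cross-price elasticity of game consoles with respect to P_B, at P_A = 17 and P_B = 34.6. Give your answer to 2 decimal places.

At P_A = 17 and P_B = 34.6: Q_A = 559.4.
∂Q_A/∂P_B = -11.
ε = (∂Q_A/∂P_B)(P_B/Q_A) = -11 × (34.6/559.4) ≈ -0.68.
Since ε < 0, game consoles and video games are complements.

-0.68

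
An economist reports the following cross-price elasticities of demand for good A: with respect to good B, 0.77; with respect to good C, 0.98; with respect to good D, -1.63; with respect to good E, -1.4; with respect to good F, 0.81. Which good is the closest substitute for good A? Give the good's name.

good C

Substitutes have ε > 0. Among the positive values, 0.98 (good C) is largest.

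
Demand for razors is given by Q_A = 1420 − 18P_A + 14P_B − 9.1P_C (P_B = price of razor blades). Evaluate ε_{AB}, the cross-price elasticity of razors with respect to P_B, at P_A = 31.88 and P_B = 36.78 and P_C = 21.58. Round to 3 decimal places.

0.442

At P_A = 31.88 and P_B = 36.78 and P_C = 21.58: Q_A = 1164.702.
∂Q_A/∂P_B = 14.
ε = (∂Q_A/∂P_B)(P_B/Q_A) = 14 × (36.78/1164.702) ≈ 0.442.
Since ε > 0, razors and razor blades are substitutes.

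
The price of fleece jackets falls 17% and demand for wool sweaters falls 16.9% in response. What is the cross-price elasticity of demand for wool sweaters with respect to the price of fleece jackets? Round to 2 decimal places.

0.99

ε = (%ΔQ of wool sweaters) / (%ΔP of fleece jackets) = (-16.9%) / (-17%) ≈ 0.99.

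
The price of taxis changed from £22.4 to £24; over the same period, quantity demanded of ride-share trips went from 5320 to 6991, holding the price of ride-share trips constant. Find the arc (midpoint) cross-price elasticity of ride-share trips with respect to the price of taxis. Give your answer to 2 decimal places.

ΔQ_A = 6991 − 5320 = 1671; ΔP_B = 24 − 22.4 = 1.6.
Midpoints: Q̄_A = 6155.5, P̄_B = 23.20.
ε = (ΔQ_A/Q̄_A)/(ΔP_B/P̄_B) = (1671/6155.5)/(1.6/23.20) ≈ 3.94.
ε > 0: ride-share trips and taxis are substitutes.

3.94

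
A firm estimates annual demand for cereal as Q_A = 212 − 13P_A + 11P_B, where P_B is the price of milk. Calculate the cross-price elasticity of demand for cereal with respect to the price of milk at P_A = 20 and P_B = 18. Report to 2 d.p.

1.32

At P_A = 20 and P_B = 18: Q_A = 150.
∂Q_A/∂P_B = 11.
ε = (∂Q_A/∂P_B)(P_B/Q_A) = 11 × (18/150) ≈ 1.32.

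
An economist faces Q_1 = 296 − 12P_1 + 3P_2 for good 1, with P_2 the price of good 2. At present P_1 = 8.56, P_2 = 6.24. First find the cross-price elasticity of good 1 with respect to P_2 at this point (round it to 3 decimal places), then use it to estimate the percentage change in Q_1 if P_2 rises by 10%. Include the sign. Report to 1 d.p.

At P_1 = 8.56, P_2 = 6.24: Q_1 = 212.
∂Q_1/∂P_2 = 3.
ε = (∂Q_1/∂P_2)(P_2/Q_1) = 3.0000 × 6.24/212 ≈ 0.088.
%ΔQ_1 ≈ ε × %ΔP_2 = 0.088 × (10%) = 0.9%.

0.9%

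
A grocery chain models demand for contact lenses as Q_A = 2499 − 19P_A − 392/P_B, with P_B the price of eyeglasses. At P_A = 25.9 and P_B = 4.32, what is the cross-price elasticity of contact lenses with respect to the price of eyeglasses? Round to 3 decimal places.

0.047

At P_A = 25.9 and P_B = 4.32: Q_A = 1916.159.
∂Q_A/∂P_B = 392/P_B² = 21.0048.
ε = (∂Q_A/∂P_B)(P_B/Q_A) = 21.0048 × (4.32/1916.159) ≈ 0.047.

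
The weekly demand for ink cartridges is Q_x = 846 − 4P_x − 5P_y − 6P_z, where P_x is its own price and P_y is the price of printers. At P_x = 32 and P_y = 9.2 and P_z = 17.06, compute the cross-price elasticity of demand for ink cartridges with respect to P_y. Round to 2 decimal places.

At P_x = 32 and P_y = 9.2 and P_z = 17.06: Q_x = 569.64.
∂Q_x/∂P_y = -5.
ε = (∂Q_x/∂P_y)(P_y/Q_x) = -5 × (9.2/569.64) ≈ -0.08.
Since ε < 0, ink cartridges and printers are complements.

-0.08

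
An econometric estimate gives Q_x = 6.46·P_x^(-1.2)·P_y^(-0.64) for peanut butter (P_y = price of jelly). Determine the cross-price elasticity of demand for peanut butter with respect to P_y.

In a log-linear (constant-elasticity) demand function, the coefficient on the exponent of P_y is the cross-price elasticity.
ε = -0.64. Negative, so peanut butter and jelly are complements.

-0.64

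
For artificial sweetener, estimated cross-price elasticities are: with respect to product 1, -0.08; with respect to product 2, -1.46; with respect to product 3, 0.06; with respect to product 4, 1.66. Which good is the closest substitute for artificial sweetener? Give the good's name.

product 4

Substitutes have ε > 0. Among the positive values, 1.66 (product 4) is largest.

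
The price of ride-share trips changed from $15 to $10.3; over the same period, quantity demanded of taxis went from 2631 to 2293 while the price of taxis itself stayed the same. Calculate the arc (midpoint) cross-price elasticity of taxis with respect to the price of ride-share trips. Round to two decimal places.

ΔQ_A = 2293 − 2631 = -338; ΔP_B = 10.3 − 15 = -4.7.
Midpoints: Q̄_A = 2462.0, P̄_B = 12.65.
ε = (ΔQ_A/Q̄_A)/(ΔP_B/P̄_B) = (-338/2462.0)/(-4.7/12.65) ≈ 0.37.
ε > 0: taxis and ride-share trips are substitutes.

0.37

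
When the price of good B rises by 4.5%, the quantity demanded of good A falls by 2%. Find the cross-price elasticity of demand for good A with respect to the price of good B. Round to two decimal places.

-0.44

ε = (%ΔQ of good A) / (%ΔP of good B) = (-2%) / (4.5%) ≈ -0.44.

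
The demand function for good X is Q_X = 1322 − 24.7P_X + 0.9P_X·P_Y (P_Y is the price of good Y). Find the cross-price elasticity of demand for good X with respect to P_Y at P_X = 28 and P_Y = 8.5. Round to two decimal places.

At P_X = 28 and P_Y = 8.5: Q_X = 844.6.
∂Q_X/∂P_Y = 0.9P_X = 0.9(28) = 25.2000.
ε = (∂Q_X/∂P_Y)(P_Y/Q_X) = 25.2000 × (8.5/844.6) ≈ 0.25.
ε > 0: substitutes.

0.25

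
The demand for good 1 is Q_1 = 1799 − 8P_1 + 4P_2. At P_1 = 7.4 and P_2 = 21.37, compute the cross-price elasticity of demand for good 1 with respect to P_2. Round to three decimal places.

At P_1 = 7.4 and P_2 = 21.37: Q_1 = 1825.28.
∂Q_1/∂P_2 = 4.
ε = (∂Q_1/∂P_2)(P_2/Q_1) = 4 × (21.37/1825.28) ≈ 0.047.

0.047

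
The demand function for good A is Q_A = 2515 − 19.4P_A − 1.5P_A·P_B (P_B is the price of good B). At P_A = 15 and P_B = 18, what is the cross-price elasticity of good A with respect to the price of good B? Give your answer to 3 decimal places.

-0.223

At P_A = 15 and P_B = 18: Q_A = 1819.
∂Q_A/∂P_B = -1.5P_A = -1.5(15) = -22.5000.
ε = (∂Q_A/∂P_B)(P_B/Q_A) = -22.5000 × (18/1819) ≈ -0.223.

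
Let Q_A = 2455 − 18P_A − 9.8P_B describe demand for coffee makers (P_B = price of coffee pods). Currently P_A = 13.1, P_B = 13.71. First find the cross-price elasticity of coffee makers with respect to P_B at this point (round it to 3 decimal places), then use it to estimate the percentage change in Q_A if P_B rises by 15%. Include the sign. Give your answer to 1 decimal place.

-1.0%

At P_A = 13.1, P_B = 13.71: Q_A = 2084.842.
∂Q_A/∂P_B = -9.8.
ε = (∂Q_A/∂P_B)(P_B/Q_A) = -9.8000 × 13.71/2084.842 ≈ -0.064.
%ΔQ_A ≈ ε × %ΔP_B = -0.064 × (15%) = -1.0%.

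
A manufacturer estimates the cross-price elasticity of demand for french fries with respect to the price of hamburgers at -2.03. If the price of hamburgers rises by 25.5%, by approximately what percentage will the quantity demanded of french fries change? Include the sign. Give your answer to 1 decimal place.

%ΔQ ≈ ε × %ΔP of hamburgers = -2.03 × (25.5%) = -51.8%.

-51.8%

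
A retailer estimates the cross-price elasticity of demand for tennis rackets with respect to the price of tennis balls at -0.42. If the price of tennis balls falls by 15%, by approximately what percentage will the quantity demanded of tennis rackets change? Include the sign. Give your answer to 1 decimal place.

6.3%

%ΔQ ≈ ε × %ΔP of tennis balls = -0.42 × (-15%) = 6.3%.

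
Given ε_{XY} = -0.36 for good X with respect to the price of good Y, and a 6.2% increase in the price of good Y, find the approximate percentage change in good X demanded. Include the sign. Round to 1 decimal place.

-2.2%

%ΔQ ≈ ε × %ΔP of good Y = -0.36 × (6.2%) = -2.2%.
Demand for good X falls by about 2.2%.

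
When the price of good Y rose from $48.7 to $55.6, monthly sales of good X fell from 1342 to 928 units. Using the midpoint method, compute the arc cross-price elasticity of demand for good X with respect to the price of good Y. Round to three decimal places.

-2.757

ΔQ_X = 928 − 1342 = -414; ΔP_Y = 55.6 − 48.7 = 6.9.
Midpoints: Q̄_X = 1135.0, P̄_Y = 52.15.
ε = (ΔQ_X/Q̄_X)/(ΔP_Y/P̄_Y) = (-414/1135.0)/(6.9/52.15) ≈ -2.757.
ε < 0: good X and good Y are complements.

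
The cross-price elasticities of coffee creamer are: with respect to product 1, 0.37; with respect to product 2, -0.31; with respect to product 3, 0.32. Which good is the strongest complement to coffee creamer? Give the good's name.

product 2

Complements have ε < 0. The most negative value is -0.31 (product 2).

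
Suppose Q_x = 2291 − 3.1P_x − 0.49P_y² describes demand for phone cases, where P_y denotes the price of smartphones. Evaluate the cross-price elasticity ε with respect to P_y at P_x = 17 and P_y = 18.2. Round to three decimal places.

At P_x = 17 and P_y = 18.2: Q_x = 2075.992.
∂Q_x/∂P_y = -0.98P_y = -0.98(18.2) = -17.8360.
ε = (∂Q_x/∂P_y)(P_y/Q_x) = -17.8360 × (18.2/2075.992) ≈ -0.156.
ε < 0: complements.

-0.156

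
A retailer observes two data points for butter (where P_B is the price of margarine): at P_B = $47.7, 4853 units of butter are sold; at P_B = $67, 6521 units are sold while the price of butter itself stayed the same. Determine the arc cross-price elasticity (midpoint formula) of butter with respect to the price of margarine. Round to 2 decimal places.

0.87

ΔQ_A = 6521 − 4853 = 1668; ΔP_B = 67 − 47.7 = 19.3.
Midpoints: Q̄_A = 5687.0, P̄_B = 57.35.
ε = (ΔQ_A/Q̄_A)/(ΔP_B/P̄_B) = (1668/5687.0)/(19.3/57.35) ≈ 0.87.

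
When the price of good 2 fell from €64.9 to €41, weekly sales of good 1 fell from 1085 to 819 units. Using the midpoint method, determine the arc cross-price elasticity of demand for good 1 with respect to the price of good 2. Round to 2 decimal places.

ΔQ_1 = 819 − 1085 = -266; ΔP_2 = 41 − 64.9 = -23.9.
Midpoints: Q̄_1 = 952.0, P̄_2 = 52.95.
ε = (ΔQ_1/Q̄_1)/(ΔP_2/P̄_2) = (-266/952.0)/(-23.9/52.95) ≈ 0.62.
ε > 0: good 1 and good 2 are substitutes.

0.62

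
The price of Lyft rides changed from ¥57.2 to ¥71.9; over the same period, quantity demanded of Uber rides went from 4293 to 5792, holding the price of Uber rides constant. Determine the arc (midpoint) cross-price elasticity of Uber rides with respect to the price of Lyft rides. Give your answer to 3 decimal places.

ΔQ_A = 5792 − 4293 = 1499; ΔP_B = 71.9 − 57.2 = 14.7.
Midpoints: Q̄_A = 5042.5, P̄_B = 64.55.
ε = (ΔQ_A/Q̄_A)/(ΔP_B/P̄_B) = (1499/5042.5)/(14.7/64.55) ≈ 1.305.
ε > 0: Uber rides and Lyft rides are substitutes.

1.305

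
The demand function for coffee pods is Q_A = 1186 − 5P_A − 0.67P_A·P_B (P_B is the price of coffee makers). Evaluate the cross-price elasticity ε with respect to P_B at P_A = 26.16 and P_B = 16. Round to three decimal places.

-0.362

At P_A = 26.16 and P_B = 16: Q_A = 774.765.
∂Q_A/∂P_B = -0.67P_A = -0.67(26.16) = -17.5272.
ε = (∂Q_A/∂P_B)(P_B/Q_A) = -17.5272 × (16/774.765) ≈ -0.362.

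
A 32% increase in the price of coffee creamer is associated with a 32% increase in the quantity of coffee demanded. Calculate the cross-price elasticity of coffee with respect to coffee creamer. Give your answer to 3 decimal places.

1.000

ε = (%ΔQ of coffee) / (%ΔP of coffee creamer) = (32%) / (32%) ≈ 1.000.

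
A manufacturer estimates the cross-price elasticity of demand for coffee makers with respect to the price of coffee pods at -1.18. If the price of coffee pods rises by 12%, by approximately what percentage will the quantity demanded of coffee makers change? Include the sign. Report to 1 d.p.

-14.2%

%ΔQ ≈ ε × %ΔP of coffee pods = -1.18 × (12%) = -14.2%.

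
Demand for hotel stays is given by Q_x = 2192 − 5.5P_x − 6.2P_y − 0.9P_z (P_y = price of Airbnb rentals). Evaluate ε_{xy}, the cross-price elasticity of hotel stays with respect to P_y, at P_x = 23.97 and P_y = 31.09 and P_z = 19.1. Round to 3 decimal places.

-0.104

At P_x = 23.97 and P_y = 31.09 and P_z = 19.1: Q_x = 1850.217.
∂Q_x/∂P_y = -6.2.
ε = (∂Q_x/∂P_y)(P_y/Q_x) = -6.2 × (31.09/1850.217) ≈ -0.104.
Since ε < 0, hotel stays and Airbnb rentals are complements.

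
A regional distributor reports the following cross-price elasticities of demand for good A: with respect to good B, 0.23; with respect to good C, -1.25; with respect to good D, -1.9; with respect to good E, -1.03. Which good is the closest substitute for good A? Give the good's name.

good B

Substitutes have ε > 0. Among the positive values, 0.23 (good B) is largest.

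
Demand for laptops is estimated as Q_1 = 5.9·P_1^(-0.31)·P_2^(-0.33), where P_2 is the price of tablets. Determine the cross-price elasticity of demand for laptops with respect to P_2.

-0.33

In a log-linear (constant-elasticity) demand function, the coefficient on the exponent of P_2 is the cross-price elasticity.
ε = -0.33. Negative, so laptops and tablets are complements.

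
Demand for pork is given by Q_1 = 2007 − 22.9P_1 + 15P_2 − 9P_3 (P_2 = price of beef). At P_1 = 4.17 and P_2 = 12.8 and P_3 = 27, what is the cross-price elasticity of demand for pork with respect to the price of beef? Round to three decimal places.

At P_1 = 4.17 and P_2 = 12.8 and P_3 = 27: Q_1 = 1860.507.
∂Q_1/∂P_2 = 15.
ε = (∂Q_1/∂P_2)(P_2/Q_1) = 15 × (12.8/1860.507) ≈ 0.103.

0.103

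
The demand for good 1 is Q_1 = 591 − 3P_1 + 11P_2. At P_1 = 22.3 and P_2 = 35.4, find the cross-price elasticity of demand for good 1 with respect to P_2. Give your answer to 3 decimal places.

At P_1 = 22.3 and P_2 = 35.4: Q_1 = 913.5.
∂Q_1/∂P_2 = 11.
ε = (∂Q_1/∂P_2)(P_2/Q_1) = 11 × (35.4/913.5) ≈ 0.426.
Since ε > 0, good 1 and good 2 are substitutes.

0.426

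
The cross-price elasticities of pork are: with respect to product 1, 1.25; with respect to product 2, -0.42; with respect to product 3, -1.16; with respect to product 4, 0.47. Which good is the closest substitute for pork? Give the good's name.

product 1

Substitutes have ε > 0. Among the positive values, 1.25 (product 1) is largest.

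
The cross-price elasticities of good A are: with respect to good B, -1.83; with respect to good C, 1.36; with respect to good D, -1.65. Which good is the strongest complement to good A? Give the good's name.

good B

Complements have ε < 0. The most negative value is -1.83 (good B).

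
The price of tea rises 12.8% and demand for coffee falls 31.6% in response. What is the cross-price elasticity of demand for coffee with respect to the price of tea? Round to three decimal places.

-2.469

ε = (%ΔQ of coffee) / (%ΔP of tea) = (-31.6%) / (12.8%) ≈ -2.469.
Negative cross-price elasticity: complements.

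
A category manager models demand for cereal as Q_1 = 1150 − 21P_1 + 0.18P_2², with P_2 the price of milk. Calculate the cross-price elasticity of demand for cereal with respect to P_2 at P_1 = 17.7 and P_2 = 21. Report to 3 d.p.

0.185

At P_1 = 17.7 and P_2 = 21: Q_1 = 857.68.
∂Q_1/∂P_2 = 0.36P_2 = 0.36(21) = 7.5600.
ε = (∂Q_1/∂P_2)(P_2/Q_1) = 7.5600 × (21/857.68) ≈ 0.185.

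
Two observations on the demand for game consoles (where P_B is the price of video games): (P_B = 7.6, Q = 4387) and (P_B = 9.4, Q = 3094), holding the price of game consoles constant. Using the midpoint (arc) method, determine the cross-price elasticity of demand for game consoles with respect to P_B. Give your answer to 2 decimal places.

-1.63

ΔQ_A = 3094 − 4387 = -1293; ΔP_B = 9.4 − 7.6 = 1.8.
Midpoints: Q̄_A = 3740.5, P̄_B = 8.50.
ε = (ΔQ_A/Q̄_A)/(ΔP_B/P̄_B) = (-1293/3740.5)/(1.8/8.50) ≈ -1.63.
ε < 0: game consoles and video games are complements.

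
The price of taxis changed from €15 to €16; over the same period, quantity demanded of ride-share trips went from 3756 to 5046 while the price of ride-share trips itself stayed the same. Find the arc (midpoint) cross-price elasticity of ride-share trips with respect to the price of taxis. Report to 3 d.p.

4.543

ΔQ_A = 5046 − 3756 = 1290; ΔP_B = 16 − 15 = 1.
Midpoints: Q̄_A = 4401.0, P̄_B = 15.50.
ε = (ΔQ_A/Q̄_A)/(ΔP_B/P̄_B) = (1290/4401.0)/(1/15.50) ≈ 4.543.
ε > 0: ride-share trips and taxis are substitutes.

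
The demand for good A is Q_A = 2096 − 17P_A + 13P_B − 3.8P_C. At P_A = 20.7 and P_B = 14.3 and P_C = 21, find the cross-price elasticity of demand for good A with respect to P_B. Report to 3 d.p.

At P_A = 20.7 and P_B = 14.3 and P_C = 21: Q_A = 1850.2.
∂Q_A/∂P_B = 13.
ε = (∂Q_A/∂P_B)(P_B/Q_A) = 13 × (14.3/1850.2) ≈ 0.100.

0.100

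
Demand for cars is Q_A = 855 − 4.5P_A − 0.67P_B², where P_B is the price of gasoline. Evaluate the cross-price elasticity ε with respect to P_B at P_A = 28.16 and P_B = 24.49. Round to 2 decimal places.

-2.46

At P_A = 28.16 and P_B = 24.49: Q_A = 326.441.
∂Q_A/∂P_B = -1.34P_B = -1.34(24.49) = -32.8166.
ε = (∂Q_A/∂P_B)(P_B/Q_A) = -32.8166 × (24.49/326.441) ≈ -2.46.
ε < 0: complements.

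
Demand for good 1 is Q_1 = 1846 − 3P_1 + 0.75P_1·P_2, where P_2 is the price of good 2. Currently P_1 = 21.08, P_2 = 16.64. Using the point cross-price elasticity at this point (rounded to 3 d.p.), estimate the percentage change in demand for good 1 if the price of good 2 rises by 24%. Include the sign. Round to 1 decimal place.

At P_1 = 21.08, P_2 = 16.64: Q_1 = 2045.838.
∂Q_1/∂P_2 = 0.75P_1 = 15.8100.
ε = (∂Q_1/∂P_2)(P_2/Q_1) = 15.8100 × 16.64/2045.838 ≈ 0.129.
%ΔQ_1 ≈ ε × %ΔP_2 = 0.129 × (24%) = 3.1%.

3.1%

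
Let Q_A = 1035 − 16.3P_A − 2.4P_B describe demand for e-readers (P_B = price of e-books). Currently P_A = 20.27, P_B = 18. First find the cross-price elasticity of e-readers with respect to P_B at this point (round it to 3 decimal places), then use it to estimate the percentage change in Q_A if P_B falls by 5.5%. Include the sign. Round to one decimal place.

At P_A = 20.27, P_B = 18: Q_A = 661.399.
∂Q_A/∂P_B = -2.4.
ε = (∂Q_A/∂P_B)(P_B/Q_A) = -2.4000 × 18/661.399 ≈ -0.065.
%ΔQ_A ≈ ε × %ΔP_B = -0.065 × (-5.5%) = 0.4%.

0.4%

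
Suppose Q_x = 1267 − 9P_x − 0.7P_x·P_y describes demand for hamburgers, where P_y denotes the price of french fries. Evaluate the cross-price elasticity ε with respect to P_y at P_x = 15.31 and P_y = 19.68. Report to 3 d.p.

-0.230

At P_x = 15.31 and P_y = 19.68: Q_x = 918.299.
∂Q_x/∂P_y = -0.7P_x = -0.7(15.31) = -10.7170.
ε = (∂Q_x/∂P_y)(P_y/Q_x) = -10.7170 × (19.68/918.299) ≈ -0.230.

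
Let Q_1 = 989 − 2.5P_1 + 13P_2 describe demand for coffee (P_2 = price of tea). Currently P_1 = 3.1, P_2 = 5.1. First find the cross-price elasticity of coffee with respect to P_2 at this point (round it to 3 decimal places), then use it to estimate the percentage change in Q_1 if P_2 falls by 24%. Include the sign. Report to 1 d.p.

At P_1 = 3.1, P_2 = 5.1: Q_1 = 1047.55.
∂Q_1/∂P_2 = 13.
ε = (∂Q_1/∂P_2)(P_2/Q_1) = 13.0000 × 5.1/1047.55 ≈ 0.063.
%ΔQ_1 ≈ ε × %ΔP_2 = 0.063 × (-24%) = -1.5%.

-1.5%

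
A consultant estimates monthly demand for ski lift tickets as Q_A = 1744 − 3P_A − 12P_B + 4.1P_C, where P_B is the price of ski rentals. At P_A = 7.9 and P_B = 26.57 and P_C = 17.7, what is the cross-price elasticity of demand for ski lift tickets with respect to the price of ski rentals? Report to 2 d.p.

-0.22

At P_A = 7.9 and P_B = 26.57 and P_C = 17.7: Q_A = 1474.03.
∂Q_A/∂P_B = -12.
ε = (∂Q_A/∂P_B)(P_B/Q_A) = -12 × (26.57/1474.03) ≈ -0.22.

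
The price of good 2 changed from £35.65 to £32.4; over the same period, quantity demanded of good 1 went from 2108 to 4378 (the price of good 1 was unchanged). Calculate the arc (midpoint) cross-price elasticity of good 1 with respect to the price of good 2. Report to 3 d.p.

ΔQ_1 = 4378 − 2108 = 2270; ΔP_2 = 32.4 − 35.65 = -3.25.
Midpoints: Q̄_1 = 3243.0, P̄_2 = 34.02.
ε = (ΔQ_1/Q̄_1)/(ΔP_2/P̄_2) = (2270/3243.0)/(-3.25/34.02) ≈ -7.328.

-7.328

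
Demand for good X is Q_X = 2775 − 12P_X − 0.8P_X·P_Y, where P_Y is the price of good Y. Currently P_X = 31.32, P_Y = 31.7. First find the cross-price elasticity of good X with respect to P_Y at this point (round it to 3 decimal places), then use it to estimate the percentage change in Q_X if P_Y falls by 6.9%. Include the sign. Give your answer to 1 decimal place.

At P_X = 31.32, P_Y = 31.7: Q_X = 1604.885.
∂Q_X/∂P_Y = -0.8P_X = -25.0560.
ε = (∂Q_X/∂P_Y)(P_Y/Q_X) = -25.0560 × 31.7/1604.885 ≈ -0.495.
%ΔQ_X ≈ ε × %ΔP_Y = -0.495 × (-6.9%) = 3.4%.

3.4%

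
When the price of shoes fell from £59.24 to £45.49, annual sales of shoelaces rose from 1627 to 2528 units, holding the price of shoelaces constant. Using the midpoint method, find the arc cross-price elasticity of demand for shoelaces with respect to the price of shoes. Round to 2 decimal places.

ΔQ_A = 2528 − 1627 = 901; ΔP_B = 45.49 − 59.24 = -13.75.
Midpoints: Q̄_A = 2077.5, P̄_B = 52.37.
ε = (ΔQ_A/Q̄_A)/(ΔP_B/P̄_B) = (901/2077.5)/(-13.75/52.37) ≈ -1.65.
ε < 0: shoelaces and shoes are complements.

-1.65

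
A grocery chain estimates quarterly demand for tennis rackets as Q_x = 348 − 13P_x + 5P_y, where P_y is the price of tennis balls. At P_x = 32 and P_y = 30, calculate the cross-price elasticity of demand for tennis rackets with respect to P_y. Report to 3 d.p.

At P_x = 32 and P_y = 30: Q_x = 82.
∂Q_x/∂P_y = 5.
ε = (∂Q_x/∂P_y)(P_y/Q_x) = 5 × (30/82) ≈ 1.829.

1.829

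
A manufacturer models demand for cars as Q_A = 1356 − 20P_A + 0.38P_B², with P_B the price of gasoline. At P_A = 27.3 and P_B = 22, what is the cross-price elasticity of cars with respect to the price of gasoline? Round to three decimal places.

At P_A = 27.3 and P_B = 22: Q_A = 993.92.
∂Q_A/∂P_B = 0.76P_B = 0.76(22) = 16.7200.
ε = (∂Q_A/∂P_B)(P_B/Q_A) = 16.7200 × (22/993.92) ≈ 0.370.
ε > 0: substitutes.

0.370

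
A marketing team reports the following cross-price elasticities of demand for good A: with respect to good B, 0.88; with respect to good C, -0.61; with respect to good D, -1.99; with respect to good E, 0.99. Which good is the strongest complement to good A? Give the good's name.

Complements have ε < 0. The most negative value is -1.99 (good D).

good D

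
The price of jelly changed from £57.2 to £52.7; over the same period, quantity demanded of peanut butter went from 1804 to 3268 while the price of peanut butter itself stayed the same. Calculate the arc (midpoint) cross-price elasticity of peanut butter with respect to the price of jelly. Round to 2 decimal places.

-7.05

ΔQ_A = 3268 − 1804 = 1464; ΔP_B = 52.7 − 57.2 = -4.5.
Midpoints: Q̄_A = 2536.0, P̄_B = 54.95.
ε = (ΔQ_A/Q̄_A)/(ΔP_B/P̄_B) = (1464/2536.0)/(-4.5/54.95) ≈ -7.05.
ε < 0: peanut butter and jelly are complements.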